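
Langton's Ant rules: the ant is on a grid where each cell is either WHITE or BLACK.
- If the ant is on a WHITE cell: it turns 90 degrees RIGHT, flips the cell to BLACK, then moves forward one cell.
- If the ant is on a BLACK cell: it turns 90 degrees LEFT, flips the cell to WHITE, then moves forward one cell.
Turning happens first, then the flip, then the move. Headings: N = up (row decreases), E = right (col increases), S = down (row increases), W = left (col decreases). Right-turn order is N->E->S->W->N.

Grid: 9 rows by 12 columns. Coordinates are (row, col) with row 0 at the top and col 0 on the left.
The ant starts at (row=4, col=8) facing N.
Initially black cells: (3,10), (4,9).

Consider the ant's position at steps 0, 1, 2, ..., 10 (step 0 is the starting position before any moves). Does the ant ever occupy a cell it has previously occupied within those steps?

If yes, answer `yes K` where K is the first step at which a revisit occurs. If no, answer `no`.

Step 1: on WHITE (4,8): turn R to E, flip to black, move to (4,9). |black|=3 — new cell
Step 2: on BLACK (4,9): turn L to N, flip to white, move to (3,9). |black|=2 — new cell
Step 3: on WHITE (3,9): turn R to E, flip to black, move to (3,10). |black|=3 — new cell
Step 4: on BLACK (3,10): turn L to N, flip to white, move to (2,10). |black|=2 — new cell
Step 5: on WHITE (2,10): turn R to E, flip to black, move to (2,11). |black|=3 — new cell
Step 6: on WHITE (2,11): turn R to S, flip to black, move to (3,11). |black|=4 — new cell
Step 7: on WHITE (3,11): turn R to W, flip to black, move to (3,10). |black|=5 — REVISIT

Answer: yes 7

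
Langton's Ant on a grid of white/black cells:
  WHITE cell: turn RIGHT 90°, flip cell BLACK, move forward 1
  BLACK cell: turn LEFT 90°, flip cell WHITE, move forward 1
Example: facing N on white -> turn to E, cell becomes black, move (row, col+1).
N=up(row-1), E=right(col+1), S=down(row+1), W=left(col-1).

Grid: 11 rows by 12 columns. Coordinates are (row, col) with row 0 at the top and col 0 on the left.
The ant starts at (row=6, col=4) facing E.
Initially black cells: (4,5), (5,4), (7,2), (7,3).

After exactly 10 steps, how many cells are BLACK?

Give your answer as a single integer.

Step 1: on WHITE (6,4): turn R to S, flip to black, move to (7,4). |black|=5
Step 2: on WHITE (7,4): turn R to W, flip to black, move to (7,3). |black|=6
Step 3: on BLACK (7,3): turn L to S, flip to white, move to (8,3). |black|=5
Step 4: on WHITE (8,3): turn R to W, flip to black, move to (8,2). |black|=6
Step 5: on WHITE (8,2): turn R to N, flip to black, move to (7,2). |black|=7
Step 6: on BLACK (7,2): turn L to W, flip to white, move to (7,1). |black|=6
Step 7: on WHITE (7,1): turn R to N, flip to black, move to (6,1). |black|=7
Step 8: on WHITE (6,1): turn R to E, flip to black, move to (6,2). |black|=8
Step 9: on WHITE (6,2): turn R to S, flip to black, move to (7,2). |black|=9
Step 10: on WHITE (7,2): turn R to W, flip to black, move to (7,1). |black|=10

Answer: 10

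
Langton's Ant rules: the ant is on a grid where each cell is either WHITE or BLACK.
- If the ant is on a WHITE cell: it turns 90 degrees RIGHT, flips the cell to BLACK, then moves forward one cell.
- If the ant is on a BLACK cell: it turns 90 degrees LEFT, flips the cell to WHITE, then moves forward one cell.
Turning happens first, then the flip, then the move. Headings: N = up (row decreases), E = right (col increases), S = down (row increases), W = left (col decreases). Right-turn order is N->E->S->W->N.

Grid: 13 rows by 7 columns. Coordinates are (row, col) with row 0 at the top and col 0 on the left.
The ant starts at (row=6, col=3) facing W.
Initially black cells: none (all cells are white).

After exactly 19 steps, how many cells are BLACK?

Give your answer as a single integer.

Step 1: on WHITE (6,3): turn R to N, flip to black, move to (5,3). |black|=1
Step 2: on WHITE (5,3): turn R to E, flip to black, move to (5,4). |black|=2
Step 3: on WHITE (5,4): turn R to S, flip to black, move to (6,4). |black|=3
Step 4: on WHITE (6,4): turn R to W, flip to black, move to (6,3). |black|=4
Step 5: on BLACK (6,3): turn L to S, flip to white, move to (7,3). |black|=3
Step 6: on WHITE (7,3): turn R to W, flip to black, move to (7,2). |black|=4
Step 7: on WHITE (7,2): turn R to N, flip to black, move to (6,2). |black|=5
Step 8: on WHITE (6,2): turn R to E, flip to black, move to (6,3). |black|=6
Step 9: on WHITE (6,3): turn R to S, flip to black, move to (7,3). |black|=7
Step 10: on BLACK (7,3): turn L to E, flip to white, move to (7,4). |black|=6
Step 11: on WHITE (7,4): turn R to S, flip to black, move to (8,4). |black|=7
Step 12: on WHITE (8,4): turn R to W, flip to black, move to (8,3). |black|=8
Step 13: on WHITE (8,3): turn R to N, flip to black, move to (7,3). |black|=9
Step 14: on WHITE (7,3): turn R to E, flip to black, move to (7,4). |black|=10
Step 15: on BLACK (7,4): turn L to N, flip to white, move to (6,4). |black|=9
Step 16: on BLACK (6,4): turn L to W, flip to white, move to (6,3). |black|=8
Step 17: on BLACK (6,3): turn L to S, flip to white, move to (7,3). |black|=7
Step 18: on BLACK (7,3): turn L to E, flip to white, move to (7,4). |black|=6
Step 19: on WHITE (7,4): turn R to S, flip to black, move to (8,4). |black|=7

Answer: 7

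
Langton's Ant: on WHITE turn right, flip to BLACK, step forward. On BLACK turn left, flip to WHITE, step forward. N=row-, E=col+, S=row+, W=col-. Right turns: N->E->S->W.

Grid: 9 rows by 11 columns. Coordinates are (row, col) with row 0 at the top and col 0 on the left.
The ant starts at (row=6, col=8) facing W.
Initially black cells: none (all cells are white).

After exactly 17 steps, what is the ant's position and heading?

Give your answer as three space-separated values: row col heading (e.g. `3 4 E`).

Step 1: on WHITE (6,8): turn R to N, flip to black, move to (5,8). |black|=1
Step 2: on WHITE (5,8): turn R to E, flip to black, move to (5,9). |black|=2
Step 3: on WHITE (5,9): turn R to S, flip to black, move to (6,9). |black|=3
Step 4: on WHITE (6,9): turn R to W, flip to black, move to (6,8). |black|=4
Step 5: on BLACK (6,8): turn L to S, flip to white, move to (7,8). |black|=3
Step 6: on WHITE (7,8): turn R to W, flip to black, move to (7,7). |black|=4
Step 7: on WHITE (7,7): turn R to N, flip to black, move to (6,7). |black|=5
Step 8: on WHITE (6,7): turn R to E, flip to black, move to (6,8). |black|=6
Step 9: on WHITE (6,8): turn R to S, flip to black, move to (7,8). |black|=7
Step 10: on BLACK (7,8): turn L to E, flip to white, move to (7,9). |black|=6
Step 11: on WHITE (7,9): turn R to S, flip to black, move to (8,9). |black|=7
Step 12: on WHITE (8,9): turn R to W, flip to black, move to (8,8). |black|=8
Step 13: on WHITE (8,8): turn R to N, flip to black, move to (7,8). |black|=9
Step 14: on WHITE (7,8): turn R to E, flip to black, move to (7,9). |black|=10
Step 15: on BLACK (7,9): turn L to N, flip to white, move to (6,9). |black|=9
Step 16: on BLACK (6,9): turn L to W, flip to white, move to (6,8). |black|=8
Step 17: on BLACK (6,8): turn L to S, flip to white, move to (7,8). |black|=7

Answer: 7 8 S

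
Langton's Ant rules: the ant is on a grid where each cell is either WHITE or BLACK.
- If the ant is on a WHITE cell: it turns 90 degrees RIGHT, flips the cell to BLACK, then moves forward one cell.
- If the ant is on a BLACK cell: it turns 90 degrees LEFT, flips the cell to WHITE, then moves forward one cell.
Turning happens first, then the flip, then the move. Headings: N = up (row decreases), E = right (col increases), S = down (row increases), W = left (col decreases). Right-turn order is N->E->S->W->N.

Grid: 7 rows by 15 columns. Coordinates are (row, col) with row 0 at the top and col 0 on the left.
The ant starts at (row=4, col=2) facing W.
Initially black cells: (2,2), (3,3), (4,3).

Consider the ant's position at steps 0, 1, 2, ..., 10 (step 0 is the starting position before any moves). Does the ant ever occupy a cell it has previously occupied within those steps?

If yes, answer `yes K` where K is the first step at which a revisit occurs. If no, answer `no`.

Answer: yes 6

Derivation:
Step 1: on WHITE (4,2): turn R to N, flip to black, move to (3,2). |black|=4 — new cell
Step 2: on WHITE (3,2): turn R to E, flip to black, move to (3,3). |black|=5 — new cell
Step 3: on BLACK (3,3): turn L to N, flip to white, move to (2,3). |black|=4 — new cell
Step 4: on WHITE (2,3): turn R to E, flip to black, move to (2,4). |black|=5 — new cell
Step 5: on WHITE (2,4): turn R to S, flip to black, move to (3,4). |black|=6 — new cell
Step 6: on WHITE (3,4): turn R to W, flip to black, move to (3,3). |black|=7 — REVISIT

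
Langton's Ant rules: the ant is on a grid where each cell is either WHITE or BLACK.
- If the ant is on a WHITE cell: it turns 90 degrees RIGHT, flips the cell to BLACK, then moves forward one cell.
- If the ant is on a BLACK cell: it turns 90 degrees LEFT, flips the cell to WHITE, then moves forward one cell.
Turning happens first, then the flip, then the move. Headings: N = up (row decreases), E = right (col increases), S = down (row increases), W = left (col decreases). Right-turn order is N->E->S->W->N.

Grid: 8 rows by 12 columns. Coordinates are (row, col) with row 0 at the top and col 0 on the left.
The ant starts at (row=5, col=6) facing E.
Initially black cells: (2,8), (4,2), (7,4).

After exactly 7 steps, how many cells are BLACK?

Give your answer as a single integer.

Step 1: on WHITE (5,6): turn R to S, flip to black, move to (6,6). |black|=4
Step 2: on WHITE (6,6): turn R to W, flip to black, move to (6,5). |black|=5
Step 3: on WHITE (6,5): turn R to N, flip to black, move to (5,5). |black|=6
Step 4: on WHITE (5,5): turn R to E, flip to black, move to (5,6). |black|=7
Step 5: on BLACK (5,6): turn L to N, flip to white, move to (4,6). |black|=6
Step 6: on WHITE (4,6): turn R to E, flip to black, move to (4,7). |black|=7
Step 7: on WHITE (4,7): turn R to S, flip to black, move to (5,7). |black|=8

Answer: 8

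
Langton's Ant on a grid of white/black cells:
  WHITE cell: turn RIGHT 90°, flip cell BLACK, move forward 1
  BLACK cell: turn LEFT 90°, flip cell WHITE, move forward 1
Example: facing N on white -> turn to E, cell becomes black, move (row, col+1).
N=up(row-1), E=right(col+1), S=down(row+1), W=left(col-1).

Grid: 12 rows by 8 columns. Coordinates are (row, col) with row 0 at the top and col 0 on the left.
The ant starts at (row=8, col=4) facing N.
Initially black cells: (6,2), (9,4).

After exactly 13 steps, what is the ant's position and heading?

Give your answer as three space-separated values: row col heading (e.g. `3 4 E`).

Step 1: on WHITE (8,4): turn R to E, flip to black, move to (8,5). |black|=3
Step 2: on WHITE (8,5): turn R to S, flip to black, move to (9,5). |black|=4
Step 3: on WHITE (9,5): turn R to W, flip to black, move to (9,4). |black|=5
Step 4: on BLACK (9,4): turn L to S, flip to white, move to (10,4). |black|=4
Step 5: on WHITE (10,4): turn R to W, flip to black, move to (10,3). |black|=5
Step 6: on WHITE (10,3): turn R to N, flip to black, move to (9,3). |black|=6
Step 7: on WHITE (9,3): turn R to E, flip to black, move to (9,4). |black|=7
Step 8: on WHITE (9,4): turn R to S, flip to black, move to (10,4). |black|=8
Step 9: on BLACK (10,4): turn L to E, flip to white, move to (10,5). |black|=7
Step 10: on WHITE (10,5): turn R to S, flip to black, move to (11,5). |black|=8
Step 11: on WHITE (11,5): turn R to W, flip to black, move to (11,4). |black|=9
Step 12: on WHITE (11,4): turn R to N, flip to black, move to (10,4). |black|=10
Step 13: on WHITE (10,4): turn R to E, flip to black, move to (10,5). |black|=11

Answer: 10 5 E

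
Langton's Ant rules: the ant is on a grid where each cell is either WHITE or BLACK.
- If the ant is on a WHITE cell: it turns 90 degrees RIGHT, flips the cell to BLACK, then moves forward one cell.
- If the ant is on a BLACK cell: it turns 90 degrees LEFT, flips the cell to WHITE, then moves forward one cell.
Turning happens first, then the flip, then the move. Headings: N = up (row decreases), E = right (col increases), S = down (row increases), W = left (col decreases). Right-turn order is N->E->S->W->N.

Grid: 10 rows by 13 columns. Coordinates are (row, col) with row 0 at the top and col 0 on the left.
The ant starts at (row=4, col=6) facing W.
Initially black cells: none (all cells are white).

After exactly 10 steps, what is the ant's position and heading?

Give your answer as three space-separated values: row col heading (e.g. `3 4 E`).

Answer: 5 7 E

Derivation:
Step 1: on WHITE (4,6): turn R to N, flip to black, move to (3,6). |black|=1
Step 2: on WHITE (3,6): turn R to E, flip to black, move to (3,7). |black|=2
Step 3: on WHITE (3,7): turn R to S, flip to black, move to (4,7). |black|=3
Step 4: on WHITE (4,7): turn R to W, flip to black, move to (4,6). |black|=4
Step 5: on BLACK (4,6): turn L to S, flip to white, move to (5,6). |black|=3
Step 6: on WHITE (5,6): turn R to W, flip to black, move to (5,5). |black|=4
Step 7: on WHITE (5,5): turn R to N, flip to black, move to (4,5). |black|=5
Step 8: on WHITE (4,5): turn R to E, flip to black, move to (4,6). |black|=6
Step 9: on WHITE (4,6): turn R to S, flip to black, move to (5,6). |black|=7
Step 10: on BLACK (5,6): turn L to E, flip to white, move to (5,7). |black|=6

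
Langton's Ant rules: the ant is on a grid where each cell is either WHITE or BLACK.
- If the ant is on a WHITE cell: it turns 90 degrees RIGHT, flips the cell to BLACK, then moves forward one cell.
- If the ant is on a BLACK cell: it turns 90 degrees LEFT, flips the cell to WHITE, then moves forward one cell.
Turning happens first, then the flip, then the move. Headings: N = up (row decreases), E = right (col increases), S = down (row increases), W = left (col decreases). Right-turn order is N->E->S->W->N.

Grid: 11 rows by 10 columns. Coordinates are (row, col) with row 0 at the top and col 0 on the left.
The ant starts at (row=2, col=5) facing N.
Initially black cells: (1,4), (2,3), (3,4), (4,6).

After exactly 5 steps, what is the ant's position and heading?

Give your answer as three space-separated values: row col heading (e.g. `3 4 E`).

Answer: 2 4 W

Derivation:
Step 1: on WHITE (2,5): turn R to E, flip to black, move to (2,6). |black|=5
Step 2: on WHITE (2,6): turn R to S, flip to black, move to (3,6). |black|=6
Step 3: on WHITE (3,6): turn R to W, flip to black, move to (3,5). |black|=7
Step 4: on WHITE (3,5): turn R to N, flip to black, move to (2,5). |black|=8
Step 5: on BLACK (2,5): turn L to W, flip to white, move to (2,4). |black|=7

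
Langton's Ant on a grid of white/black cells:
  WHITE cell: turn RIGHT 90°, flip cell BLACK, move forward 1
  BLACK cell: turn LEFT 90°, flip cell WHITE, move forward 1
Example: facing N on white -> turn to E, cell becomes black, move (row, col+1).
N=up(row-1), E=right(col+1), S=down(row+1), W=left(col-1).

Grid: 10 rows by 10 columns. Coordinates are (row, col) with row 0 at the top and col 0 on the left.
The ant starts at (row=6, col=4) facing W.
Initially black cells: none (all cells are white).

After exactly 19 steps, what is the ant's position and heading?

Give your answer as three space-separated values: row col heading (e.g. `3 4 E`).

Step 1: on WHITE (6,4): turn R to N, flip to black, move to (5,4). |black|=1
Step 2: on WHITE (5,4): turn R to E, flip to black, move to (5,5). |black|=2
Step 3: on WHITE (5,5): turn R to S, flip to black, move to (6,5). |black|=3
Step 4: on WHITE (6,5): turn R to W, flip to black, move to (6,4). |black|=4
Step 5: on BLACK (6,4): turn L to S, flip to white, move to (7,4). |black|=3
Step 6: on WHITE (7,4): turn R to W, flip to black, move to (7,3). |black|=4
Step 7: on WHITE (7,3): turn R to N, flip to black, move to (6,3). |black|=5
Step 8: on WHITE (6,3): turn R to E, flip to black, move to (6,4). |black|=6
Step 9: on WHITE (6,4): turn R to S, flip to black, move to (7,4). |black|=7
Step 10: on BLACK (7,4): turn L to E, flip to white, move to (7,5). |black|=6
Step 11: on WHITE (7,5): turn R to S, flip to black, move to (8,5). |black|=7
Step 12: on WHITE (8,5): turn R to W, flip to black, move to (8,4). |black|=8
Step 13: on WHITE (8,4): turn R to N, flip to black, move to (7,4). |black|=9
Step 14: on WHITE (7,4): turn R to E, flip to black, move to (7,5). |black|=10
Step 15: on BLACK (7,5): turn L to N, flip to white, move to (6,5). |black|=9
Step 16: on BLACK (6,5): turn L to W, flip to white, move to (6,4). |black|=8
Step 17: on BLACK (6,4): turn L to S, flip to white, move to (7,4). |black|=7
Step 18: on BLACK (7,4): turn L to E, flip to white, move to (7,5). |black|=6
Step 19: on WHITE (7,5): turn R to S, flip to black, move to (8,5). |black|=7

Answer: 8 5 S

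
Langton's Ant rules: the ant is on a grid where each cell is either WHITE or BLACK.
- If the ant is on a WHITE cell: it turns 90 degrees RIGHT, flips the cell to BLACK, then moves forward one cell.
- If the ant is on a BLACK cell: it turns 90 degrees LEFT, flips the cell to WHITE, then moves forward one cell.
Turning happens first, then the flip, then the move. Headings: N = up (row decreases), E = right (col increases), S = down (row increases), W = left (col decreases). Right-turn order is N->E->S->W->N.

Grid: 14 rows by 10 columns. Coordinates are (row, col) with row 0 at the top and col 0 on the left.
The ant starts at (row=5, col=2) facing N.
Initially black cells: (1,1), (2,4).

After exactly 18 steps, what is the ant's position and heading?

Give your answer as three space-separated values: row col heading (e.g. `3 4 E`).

Answer: 6 1 S

Derivation:
Step 1: on WHITE (5,2): turn R to E, flip to black, move to (5,3). |black|=3
Step 2: on WHITE (5,3): turn R to S, flip to black, move to (6,3). |black|=4
Step 3: on WHITE (6,3): turn R to W, flip to black, move to (6,2). |black|=5
Step 4: on WHITE (6,2): turn R to N, flip to black, move to (5,2). |black|=6
Step 5: on BLACK (5,2): turn L to W, flip to white, move to (5,1). |black|=5
Step 6: on WHITE (5,1): turn R to N, flip to black, move to (4,1). |black|=6
Step 7: on WHITE (4,1): turn R to E, flip to black, move to (4,2). |black|=7
Step 8: on WHITE (4,2): turn R to S, flip to black, move to (5,2). |black|=8
Step 9: on WHITE (5,2): turn R to W, flip to black, move to (5,1). |black|=9
Step 10: on BLACK (5,1): turn L to S, flip to white, move to (6,1). |black|=8
Step 11: on WHITE (6,1): turn R to W, flip to black, move to (6,0). |black|=9
Step 12: on WHITE (6,0): turn R to N, flip to black, move to (5,0). |black|=10
Step 13: on WHITE (5,0): turn R to E, flip to black, move to (5,1). |black|=11
Step 14: on WHITE (5,1): turn R to S, flip to black, move to (6,1). |black|=12
Step 15: on BLACK (6,1): turn L to E, flip to white, move to (6,2). |black|=11
Step 16: on BLACK (6,2): turn L to N, flip to white, move to (5,2). |black|=10
Step 17: on BLACK (5,2): turn L to W, flip to white, move to (5,1). |black|=9
Step 18: on BLACK (5,1): turn L to S, flip to white, move to (6,1). |black|=8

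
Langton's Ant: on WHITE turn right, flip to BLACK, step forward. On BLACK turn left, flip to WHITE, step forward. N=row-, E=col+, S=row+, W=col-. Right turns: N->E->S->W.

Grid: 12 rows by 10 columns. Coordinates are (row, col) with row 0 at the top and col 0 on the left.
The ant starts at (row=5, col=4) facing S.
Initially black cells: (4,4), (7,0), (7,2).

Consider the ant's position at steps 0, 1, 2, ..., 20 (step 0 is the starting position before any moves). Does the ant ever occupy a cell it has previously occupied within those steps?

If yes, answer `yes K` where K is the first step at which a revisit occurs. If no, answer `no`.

Step 1: on WHITE (5,4): turn R to W, flip to black, move to (5,3). |black|=4 — new cell
Step 2: on WHITE (5,3): turn R to N, flip to black, move to (4,3). |black|=5 — new cell
Step 3: on WHITE (4,3): turn R to E, flip to black, move to (4,4). |black|=6 — new cell
Step 4: on BLACK (4,4): turn L to N, flip to white, move to (3,4). |black|=5 — new cell
Step 5: on WHITE (3,4): turn R to E, flip to black, move to (3,5). |black|=6 — new cell
Step 6: on WHITE (3,5): turn R to S, flip to black, move to (4,5). |black|=7 — new cell
Step 7: on WHITE (4,5): turn R to W, flip to black, move to (4,4). |black|=8 — REVISIT

Answer: yes 7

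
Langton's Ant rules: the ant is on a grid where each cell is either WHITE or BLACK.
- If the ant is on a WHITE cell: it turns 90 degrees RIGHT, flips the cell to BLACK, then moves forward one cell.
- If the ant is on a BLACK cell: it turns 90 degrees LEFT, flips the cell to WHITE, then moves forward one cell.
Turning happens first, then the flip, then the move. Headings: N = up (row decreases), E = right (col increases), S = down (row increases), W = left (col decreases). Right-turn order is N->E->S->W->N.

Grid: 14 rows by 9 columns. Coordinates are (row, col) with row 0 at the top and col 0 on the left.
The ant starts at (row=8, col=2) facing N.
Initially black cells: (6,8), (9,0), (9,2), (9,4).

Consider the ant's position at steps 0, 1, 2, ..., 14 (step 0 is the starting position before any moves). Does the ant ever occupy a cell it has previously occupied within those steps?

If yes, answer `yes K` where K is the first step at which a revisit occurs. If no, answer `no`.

Answer: yes 7

Derivation:
Step 1: on WHITE (8,2): turn R to E, flip to black, move to (8,3). |black|=5 — new cell
Step 2: on WHITE (8,3): turn R to S, flip to black, move to (9,3). |black|=6 — new cell
Step 3: on WHITE (9,3): turn R to W, flip to black, move to (9,2). |black|=7 — new cell
Step 4: on BLACK (9,2): turn L to S, flip to white, move to (10,2). |black|=6 — new cell
Step 5: on WHITE (10,2): turn R to W, flip to black, move to (10,1). |black|=7 — new cell
Step 6: on WHITE (10,1): turn R to N, flip to black, move to (9,1). |black|=8 — new cell
Step 7: on WHITE (9,1): turn R to E, flip to black, move to (9,2). |black|=9 — REVISIT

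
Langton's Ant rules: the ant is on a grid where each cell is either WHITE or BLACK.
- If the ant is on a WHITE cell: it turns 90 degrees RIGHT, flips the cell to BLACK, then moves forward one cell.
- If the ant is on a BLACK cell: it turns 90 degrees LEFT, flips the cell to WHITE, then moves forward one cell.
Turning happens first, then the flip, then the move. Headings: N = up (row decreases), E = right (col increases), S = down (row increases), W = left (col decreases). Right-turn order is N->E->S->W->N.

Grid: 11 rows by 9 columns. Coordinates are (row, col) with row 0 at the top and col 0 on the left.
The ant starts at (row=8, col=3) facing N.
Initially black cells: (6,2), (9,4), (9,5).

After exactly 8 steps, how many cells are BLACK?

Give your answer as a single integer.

Step 1: on WHITE (8,3): turn R to E, flip to black, move to (8,4). |black|=4
Step 2: on WHITE (8,4): turn R to S, flip to black, move to (9,4). |black|=5
Step 3: on BLACK (9,4): turn L to E, flip to white, move to (9,5). |black|=4
Step 4: on BLACK (9,5): turn L to N, flip to white, move to (8,5). |black|=3
Step 5: on WHITE (8,5): turn R to E, flip to black, move to (8,6). |black|=4
Step 6: on WHITE (8,6): turn R to S, flip to black, move to (9,6). |black|=5
Step 7: on WHITE (9,6): turn R to W, flip to black, move to (9,5). |black|=6
Step 8: on WHITE (9,5): turn R to N, flip to black, move to (8,5). |black|=7

Answer: 7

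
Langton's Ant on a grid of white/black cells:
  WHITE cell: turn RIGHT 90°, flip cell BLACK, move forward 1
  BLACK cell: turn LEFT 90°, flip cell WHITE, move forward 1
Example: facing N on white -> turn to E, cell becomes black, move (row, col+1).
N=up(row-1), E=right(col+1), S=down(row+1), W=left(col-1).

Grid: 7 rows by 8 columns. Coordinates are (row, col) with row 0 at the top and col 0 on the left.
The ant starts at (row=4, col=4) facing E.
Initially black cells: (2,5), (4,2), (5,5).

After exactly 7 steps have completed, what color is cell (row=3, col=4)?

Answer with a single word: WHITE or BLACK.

Step 1: on WHITE (4,4): turn R to S, flip to black, move to (5,4). |black|=4
Step 2: on WHITE (5,4): turn R to W, flip to black, move to (5,3). |black|=5
Step 3: on WHITE (5,3): turn R to N, flip to black, move to (4,3). |black|=6
Step 4: on WHITE (4,3): turn R to E, flip to black, move to (4,4). |black|=7
Step 5: on BLACK (4,4): turn L to N, flip to white, move to (3,4). |black|=6
Step 6: on WHITE (3,4): turn R to E, flip to black, move to (3,5). |black|=7
Step 7: on WHITE (3,5): turn R to S, flip to black, move to (4,5). |black|=8

Answer: BLACK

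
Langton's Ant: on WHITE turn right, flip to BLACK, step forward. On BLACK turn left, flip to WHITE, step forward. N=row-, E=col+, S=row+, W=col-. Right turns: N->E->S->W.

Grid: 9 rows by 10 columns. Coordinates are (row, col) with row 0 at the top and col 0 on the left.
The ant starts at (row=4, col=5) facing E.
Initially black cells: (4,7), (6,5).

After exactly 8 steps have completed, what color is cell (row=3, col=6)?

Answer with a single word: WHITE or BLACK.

Step 1: on WHITE (4,5): turn R to S, flip to black, move to (5,5). |black|=3
Step 2: on WHITE (5,5): turn R to W, flip to black, move to (5,4). |black|=4
Step 3: on WHITE (5,4): turn R to N, flip to black, move to (4,4). |black|=5
Step 4: on WHITE (4,4): turn R to E, flip to black, move to (4,5). |black|=6
Step 5: on BLACK (4,5): turn L to N, flip to white, move to (3,5). |black|=5
Step 6: on WHITE (3,5): turn R to E, flip to black, move to (3,6). |black|=6
Step 7: on WHITE (3,6): turn R to S, flip to black, move to (4,6). |black|=7
Step 8: on WHITE (4,6): turn R to W, flip to black, move to (4,5). |black|=8

Answer: BLACK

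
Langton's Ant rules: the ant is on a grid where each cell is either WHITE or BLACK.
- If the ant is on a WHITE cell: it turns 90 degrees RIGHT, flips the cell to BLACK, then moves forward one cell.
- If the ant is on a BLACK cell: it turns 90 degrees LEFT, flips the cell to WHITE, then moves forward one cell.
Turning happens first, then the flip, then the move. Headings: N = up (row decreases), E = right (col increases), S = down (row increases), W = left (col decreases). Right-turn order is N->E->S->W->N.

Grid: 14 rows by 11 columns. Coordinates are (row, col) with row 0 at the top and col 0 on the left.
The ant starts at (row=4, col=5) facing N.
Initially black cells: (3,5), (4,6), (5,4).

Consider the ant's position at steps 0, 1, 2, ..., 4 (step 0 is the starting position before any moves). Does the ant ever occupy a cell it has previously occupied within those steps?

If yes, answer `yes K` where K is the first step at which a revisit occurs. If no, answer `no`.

Step 1: on WHITE (4,5): turn R to E, flip to black, move to (4,6). |black|=4 — new cell
Step 2: on BLACK (4,6): turn L to N, flip to white, move to (3,6). |black|=3 — new cell
Step 3: on WHITE (3,6): turn R to E, flip to black, move to (3,7). |black|=4 — new cell
Step 4: on WHITE (3,7): turn R to S, flip to black, move to (4,7). |black|=5 — new cell
No revisit within 4 steps.

Answer: no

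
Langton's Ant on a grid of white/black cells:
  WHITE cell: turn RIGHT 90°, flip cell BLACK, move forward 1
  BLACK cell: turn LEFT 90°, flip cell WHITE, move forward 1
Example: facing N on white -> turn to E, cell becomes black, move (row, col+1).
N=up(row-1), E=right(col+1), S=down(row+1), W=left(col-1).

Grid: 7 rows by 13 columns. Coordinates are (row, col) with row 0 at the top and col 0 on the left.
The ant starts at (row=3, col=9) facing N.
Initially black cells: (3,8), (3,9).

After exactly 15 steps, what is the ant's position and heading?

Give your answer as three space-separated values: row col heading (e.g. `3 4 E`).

Answer: 4 9 W

Derivation:
Step 1: on BLACK (3,9): turn L to W, flip to white, move to (3,8). |black|=1
Step 2: on BLACK (3,8): turn L to S, flip to white, move to (4,8). |black|=0
Step 3: on WHITE (4,8): turn R to W, flip to black, move to (4,7). |black|=1
Step 4: on WHITE (4,7): turn R to N, flip to black, move to (3,7). |black|=2
Step 5: on WHITE (3,7): turn R to E, flip to black, move to (3,8). |black|=3
Step 6: on WHITE (3,8): turn R to S, flip to black, move to (4,8). |black|=4
Step 7: on BLACK (4,8): turn L to E, flip to white, move to (4,9). |black|=3
Step 8: on WHITE (4,9): turn R to S, flip to black, move to (5,9). |black|=4
Step 9: on WHITE (5,9): turn R to W, flip to black, move to (5,8). |black|=5
Step 10: on WHITE (5,8): turn R to N, flip to black, move to (4,8). |black|=6
Step 11: on WHITE (4,8): turn R to E, flip to black, move to (4,9). |black|=7
Step 12: on BLACK (4,9): turn L to N, flip to white, move to (3,9). |black|=6
Step 13: on WHITE (3,9): turn R to E, flip to black, move to (3,10). |black|=7
Step 14: on WHITE (3,10): turn R to S, flip to black, move to (4,10). |black|=8
Step 15: on WHITE (4,10): turn R to W, flip to black, move to (4,9). |black|=9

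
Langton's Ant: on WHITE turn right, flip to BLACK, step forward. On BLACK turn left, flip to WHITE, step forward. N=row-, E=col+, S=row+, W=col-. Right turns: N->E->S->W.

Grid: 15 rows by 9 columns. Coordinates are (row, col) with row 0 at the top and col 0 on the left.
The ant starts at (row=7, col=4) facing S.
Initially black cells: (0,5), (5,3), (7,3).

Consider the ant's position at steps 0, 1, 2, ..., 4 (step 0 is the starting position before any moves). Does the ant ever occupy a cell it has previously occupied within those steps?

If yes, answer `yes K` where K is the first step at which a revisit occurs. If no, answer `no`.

Step 1: on WHITE (7,4): turn R to W, flip to black, move to (7,3). |black|=4 — new cell
Step 2: on BLACK (7,3): turn L to S, flip to white, move to (8,3). |black|=3 — new cell
Step 3: on WHITE (8,3): turn R to W, flip to black, move to (8,2). |black|=4 — new cell
Step 4: on WHITE (8,2): turn R to N, flip to black, move to (7,2). |black|=5 — new cell
No revisit within 4 steps.

Answer: no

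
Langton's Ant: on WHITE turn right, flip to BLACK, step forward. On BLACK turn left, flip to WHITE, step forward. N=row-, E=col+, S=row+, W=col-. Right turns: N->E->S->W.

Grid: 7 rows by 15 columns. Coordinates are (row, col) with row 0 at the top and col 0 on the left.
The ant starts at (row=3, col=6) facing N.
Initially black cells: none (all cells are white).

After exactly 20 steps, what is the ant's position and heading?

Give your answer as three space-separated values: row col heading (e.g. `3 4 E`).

Answer: 5 4 S

Derivation:
Step 1: on WHITE (3,6): turn R to E, flip to black, move to (3,7). |black|=1
Step 2: on WHITE (3,7): turn R to S, flip to black, move to (4,7). |black|=2
Step 3: on WHITE (4,7): turn R to W, flip to black, move to (4,6). |black|=3
Step 4: on WHITE (4,6): turn R to N, flip to black, move to (3,6). |black|=4
Step 5: on BLACK (3,6): turn L to W, flip to white, move to (3,5). |black|=3
Step 6: on WHITE (3,5): turn R to N, flip to black, move to (2,5). |black|=4
Step 7: on WHITE (2,5): turn R to E, flip to black, move to (2,6). |black|=5
Step 8: on WHITE (2,6): turn R to S, flip to black, move to (3,6). |black|=6
Step 9: on WHITE (3,6): turn R to W, flip to black, move to (3,5). |black|=7
Step 10: on BLACK (3,5): turn L to S, flip to white, move to (4,5). |black|=6
Step 11: on WHITE (4,5): turn R to W, flip to black, move to (4,4). |black|=7
Step 12: on WHITE (4,4): turn R to N, flip to black, move to (3,4). |black|=8
Step 13: on WHITE (3,4): turn R to E, flip to black, move to (3,5). |black|=9
Step 14: on WHITE (3,5): turn R to S, flip to black, move to (4,5). |black|=10
Step 15: on BLACK (4,5): turn L to E, flip to white, move to (4,6). |black|=9
Step 16: on BLACK (4,6): turn L to N, flip to white, move to (3,6). |black|=8
Step 17: on BLACK (3,6): turn L to W, flip to white, move to (3,5). |black|=7
Step 18: on BLACK (3,5): turn L to S, flip to white, move to (4,5). |black|=6
Step 19: on WHITE (4,5): turn R to W, flip to black, move to (4,4). |black|=7
Step 20: on BLACK (4,4): turn L to S, flip to white, move to (5,4). |black|=6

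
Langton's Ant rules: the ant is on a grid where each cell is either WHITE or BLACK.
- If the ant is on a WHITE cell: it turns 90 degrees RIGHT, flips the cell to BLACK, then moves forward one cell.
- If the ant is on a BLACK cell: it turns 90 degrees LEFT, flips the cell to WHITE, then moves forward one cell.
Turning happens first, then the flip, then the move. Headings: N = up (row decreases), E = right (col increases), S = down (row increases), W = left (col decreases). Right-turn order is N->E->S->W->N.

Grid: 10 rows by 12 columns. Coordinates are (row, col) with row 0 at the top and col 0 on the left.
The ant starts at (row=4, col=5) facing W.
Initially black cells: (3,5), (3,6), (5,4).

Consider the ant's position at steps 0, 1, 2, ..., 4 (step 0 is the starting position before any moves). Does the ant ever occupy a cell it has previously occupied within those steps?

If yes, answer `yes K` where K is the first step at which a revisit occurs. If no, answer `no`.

Answer: no

Derivation:
Step 1: on WHITE (4,5): turn R to N, flip to black, move to (3,5). |black|=4 — new cell
Step 2: on BLACK (3,5): turn L to W, flip to white, move to (3,4). |black|=3 — new cell
Step 3: on WHITE (3,4): turn R to N, flip to black, move to (2,4). |black|=4 — new cell
Step 4: on WHITE (2,4): turn R to E, flip to black, move to (2,5). |black|=5 — new cell
No revisit within 4 steps.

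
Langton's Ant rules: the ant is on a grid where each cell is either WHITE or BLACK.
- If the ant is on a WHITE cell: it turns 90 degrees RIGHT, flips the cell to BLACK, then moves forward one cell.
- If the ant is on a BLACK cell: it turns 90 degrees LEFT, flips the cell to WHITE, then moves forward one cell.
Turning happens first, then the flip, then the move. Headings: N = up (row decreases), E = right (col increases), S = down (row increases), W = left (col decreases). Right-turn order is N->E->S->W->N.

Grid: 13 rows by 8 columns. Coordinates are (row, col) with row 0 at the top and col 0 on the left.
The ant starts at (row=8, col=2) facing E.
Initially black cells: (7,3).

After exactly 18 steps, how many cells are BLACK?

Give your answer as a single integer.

Answer: 9

Derivation:
Step 1: on WHITE (8,2): turn R to S, flip to black, move to (9,2). |black|=2
Step 2: on WHITE (9,2): turn R to W, flip to black, move to (9,1). |black|=3
Step 3: on WHITE (9,1): turn R to N, flip to black, move to (8,1). |black|=4
Step 4: on WHITE (8,1): turn R to E, flip to black, move to (8,2). |black|=5
Step 5: on BLACK (8,2): turn L to N, flip to white, move to (7,2). |black|=4
Step 6: on WHITE (7,2): turn R to E, flip to black, move to (7,3). |black|=5
Step 7: on BLACK (7,3): turn L to N, flip to white, move to (6,3). |black|=4
Step 8: on WHITE (6,3): turn R to E, flip to black, move to (6,4). |black|=5
Step 9: on WHITE (6,4): turn R to S, flip to black, move to (7,4). |black|=6
Step 10: on WHITE (7,4): turn R to W, flip to black, move to (7,3). |black|=7
Step 11: on WHITE (7,3): turn R to N, flip to black, move to (6,3). |black|=8
Step 12: on BLACK (6,3): turn L to W, flip to white, move to (6,2). |black|=7
Step 13: on WHITE (6,2): turn R to N, flip to black, move to (5,2). |black|=8
Step 14: on WHITE (5,2): turn R to E, flip to black, move to (5,3). |black|=9
Step 15: on WHITE (5,3): turn R to S, flip to black, move to (6,3). |black|=10
Step 16: on WHITE (6,3): turn R to W, flip to black, move to (6,2). |black|=11
Step 17: on BLACK (6,2): turn L to S, flip to white, move to (7,2). |black|=10
Step 18: on BLACK (7,2): turn L to E, flip to white, move to (7,3). |black|=9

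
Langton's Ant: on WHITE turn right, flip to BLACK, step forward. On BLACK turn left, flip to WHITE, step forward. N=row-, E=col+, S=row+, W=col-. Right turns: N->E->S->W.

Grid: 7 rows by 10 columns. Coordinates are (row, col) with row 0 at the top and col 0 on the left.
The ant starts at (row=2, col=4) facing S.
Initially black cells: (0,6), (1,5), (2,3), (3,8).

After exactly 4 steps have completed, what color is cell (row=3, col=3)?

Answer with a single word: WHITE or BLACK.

Step 1: on WHITE (2,4): turn R to W, flip to black, move to (2,3). |black|=5
Step 2: on BLACK (2,3): turn L to S, flip to white, move to (3,3). |black|=4
Step 3: on WHITE (3,3): turn R to W, flip to black, move to (3,2). |black|=5
Step 4: on WHITE (3,2): turn R to N, flip to black, move to (2,2). |black|=6

Answer: BLACK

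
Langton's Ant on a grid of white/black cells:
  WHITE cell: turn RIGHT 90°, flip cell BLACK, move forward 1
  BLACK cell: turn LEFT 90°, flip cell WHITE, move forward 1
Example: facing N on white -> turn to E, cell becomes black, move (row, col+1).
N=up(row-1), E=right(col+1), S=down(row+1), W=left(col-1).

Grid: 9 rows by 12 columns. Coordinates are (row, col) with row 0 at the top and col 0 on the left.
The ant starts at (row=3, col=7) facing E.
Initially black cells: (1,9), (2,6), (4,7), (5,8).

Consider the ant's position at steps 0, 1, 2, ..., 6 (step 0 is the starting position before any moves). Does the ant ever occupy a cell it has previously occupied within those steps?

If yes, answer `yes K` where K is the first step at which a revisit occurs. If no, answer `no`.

Answer: no

Derivation:
Step 1: on WHITE (3,7): turn R to S, flip to black, move to (4,7). |black|=5 — new cell
Step 2: on BLACK (4,7): turn L to E, flip to white, move to (4,8). |black|=4 — new cell
Step 3: on WHITE (4,8): turn R to S, flip to black, move to (5,8). |black|=5 — new cell
Step 4: on BLACK (5,8): turn L to E, flip to white, move to (5,9). |black|=4 — new cell
Step 5: on WHITE (5,9): turn R to S, flip to black, move to (6,9). |black|=5 — new cell
Step 6: on WHITE (6,9): turn R to W, flip to black, move to (6,8). |black|=6 — new cell
No revisit within 6 steps.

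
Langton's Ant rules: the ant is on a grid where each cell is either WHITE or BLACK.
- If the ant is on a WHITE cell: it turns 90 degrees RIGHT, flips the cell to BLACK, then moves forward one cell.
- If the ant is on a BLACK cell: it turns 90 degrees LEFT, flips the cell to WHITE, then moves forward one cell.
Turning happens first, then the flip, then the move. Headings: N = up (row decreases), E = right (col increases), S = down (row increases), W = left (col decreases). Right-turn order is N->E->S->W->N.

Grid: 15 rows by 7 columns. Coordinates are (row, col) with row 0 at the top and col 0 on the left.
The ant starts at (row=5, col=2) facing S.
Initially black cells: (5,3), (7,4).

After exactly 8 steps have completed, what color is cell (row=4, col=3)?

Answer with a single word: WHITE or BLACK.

Answer: BLACK

Derivation:
Step 1: on WHITE (5,2): turn R to W, flip to black, move to (5,1). |black|=3
Step 2: on WHITE (5,1): turn R to N, flip to black, move to (4,1). |black|=4
Step 3: on WHITE (4,1): turn R to E, flip to black, move to (4,2). |black|=5
Step 4: on WHITE (4,2): turn R to S, flip to black, move to (5,2). |black|=6
Step 5: on BLACK (5,2): turn L to E, flip to white, move to (5,3). |black|=5
Step 6: on BLACK (5,3): turn L to N, flip to white, move to (4,3). |black|=4
Step 7: on WHITE (4,3): turn R to E, flip to black, move to (4,4). |black|=5
Step 8: on WHITE (4,4): turn R to S, flip to black, move to (5,4). |black|=6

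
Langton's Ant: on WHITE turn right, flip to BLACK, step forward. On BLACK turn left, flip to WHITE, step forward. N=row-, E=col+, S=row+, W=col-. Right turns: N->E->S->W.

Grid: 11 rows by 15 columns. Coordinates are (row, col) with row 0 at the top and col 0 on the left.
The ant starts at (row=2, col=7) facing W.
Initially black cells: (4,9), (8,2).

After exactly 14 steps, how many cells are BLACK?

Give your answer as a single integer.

Answer: 12

Derivation:
Step 1: on WHITE (2,7): turn R to N, flip to black, move to (1,7). |black|=3
Step 2: on WHITE (1,7): turn R to E, flip to black, move to (1,8). |black|=4
Step 3: on WHITE (1,8): turn R to S, flip to black, move to (2,8). |black|=5
Step 4: on WHITE (2,8): turn R to W, flip to black, move to (2,7). |black|=6
Step 5: on BLACK (2,7): turn L to S, flip to white, move to (3,7). |black|=5
Step 6: on WHITE (3,7): turn R to W, flip to black, move to (3,6). |black|=6
Step 7: on WHITE (3,6): turn R to N, flip to black, move to (2,6). |black|=7
Step 8: on WHITE (2,6): turn R to E, flip to black, move to (2,7). |black|=8
Step 9: on WHITE (2,7): turn R to S, flip to black, move to (3,7). |black|=9
Step 10: on BLACK (3,7): turn L to E, flip to white, move to (3,8). |black|=8
Step 11: on WHITE (3,8): turn R to S, flip to black, move to (4,8). |black|=9
Step 12: on WHITE (4,8): turn R to W, flip to black, move to (4,7). |black|=10
Step 13: on WHITE (4,7): turn R to N, flip to black, move to (3,7). |black|=11
Step 14: on WHITE (3,7): turn R to E, flip to black, move to (3,8). |black|=12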